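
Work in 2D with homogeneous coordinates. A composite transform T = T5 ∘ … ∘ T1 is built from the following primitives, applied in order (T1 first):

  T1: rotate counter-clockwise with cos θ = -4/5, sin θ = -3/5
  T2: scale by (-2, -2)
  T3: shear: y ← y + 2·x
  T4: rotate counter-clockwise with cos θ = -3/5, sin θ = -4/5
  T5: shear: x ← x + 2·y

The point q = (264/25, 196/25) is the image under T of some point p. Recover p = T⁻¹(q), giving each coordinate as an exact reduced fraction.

p = (-2, 0)

T1 = [-4/5 3/5 0; -3/5 -4/5 0; 0 0 1]
T2·T1 = [8/5 -6/5 0; 6/5 8/5 0; 0 0 1]
T3·…·T1 = [8/5 -6/5 0; 22/5 -4/5 0; 0 0 1]
T4·…·T1 = [64/25 2/25 0; -98/25 36/25 0; 0 0 1]
T5·…·T1 = [-132/25 74/25 0; -98/25 36/25 0; 0 0 1]
det M = 4; M⁻¹ = [9/25 -37/50 0; 49/50 -33/25 0; 0 0 1]
M⁻¹ · (264/25, 196/25)ᵀ = (-2, 0)ᵀ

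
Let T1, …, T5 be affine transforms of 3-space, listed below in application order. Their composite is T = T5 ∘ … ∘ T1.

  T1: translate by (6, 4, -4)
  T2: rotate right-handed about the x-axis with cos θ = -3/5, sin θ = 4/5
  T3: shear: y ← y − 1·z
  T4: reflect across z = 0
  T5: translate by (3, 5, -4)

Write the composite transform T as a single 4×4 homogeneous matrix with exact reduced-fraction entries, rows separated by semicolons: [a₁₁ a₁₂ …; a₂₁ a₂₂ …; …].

T = [1 0 0 9; 0 -7/5 -1/5 1/5; 0 -4/5 3/5 -48/5; 0 0 0 1]

T1 = [1 0 0 6; 0 1 0 4; 0 0 1 -4; 0 0 0 1]
T2·T1 = [1 0 0 6; 0 -3/5 -4/5 4/5; 0 4/5 -3/5 28/5; 0 0 0 1]
T3·…·T1 = [1 0 0 6; 0 -7/5 -1/5 -24/5; 0 4/5 -3/5 28/5; 0 0 0 1]
T4·…·T1 = [1 0 0 6; 0 -7/5 -1/5 -24/5; 0 -4/5 3/5 -28/5; 0 0 0 1]
T5·…·T1 = [1 0 0 9; 0 -7/5 -1/5 1/5; 0 -4/5 3/5 -48/5; 0 0 0 1]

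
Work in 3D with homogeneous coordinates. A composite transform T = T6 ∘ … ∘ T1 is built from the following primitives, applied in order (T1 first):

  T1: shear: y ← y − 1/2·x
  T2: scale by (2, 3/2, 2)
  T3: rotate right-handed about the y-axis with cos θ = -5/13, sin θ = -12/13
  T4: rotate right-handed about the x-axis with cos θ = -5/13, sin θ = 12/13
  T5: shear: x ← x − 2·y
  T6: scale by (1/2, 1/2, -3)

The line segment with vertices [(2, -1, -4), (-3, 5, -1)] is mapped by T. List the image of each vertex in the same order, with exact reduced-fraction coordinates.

T1 shear: y ← y − 1/2·x: (2, -1, -4) → (2, -2, -4); (-3, 5, -1) → (-3, 13/2, -1)
T2 scale by (2, 3/2, 2): (2, -2, -4) → (4, -3, -8); (-3, 13/2, -1) → (-6, 39/4, -2)
T3 rotate right-handed about the y-axis with cos θ = -5/13, sin θ = -12/13: (4, -3, -8) → (76/13, -3, 88/13); (-6, 39/4, -2) → (54/13, 39/4, -62/13)
T4 rotate right-handed about the x-axis with cos θ = -5/13, sin θ = 12/13: (76/13, -3, 88/13) → (76/13, -861/169, -908/169); (54/13, 39/4, -62/13) → (54/13, 441/676, 1831/169)
T5 shear: x ← x − 2·y: (76/13, -861/169, -908/169) → (2710/169, -861/169, -908/169); (54/13, 441/676, 1831/169) → (963/338, 441/676, 1831/169)
T6 scale by (1/2, 1/2, -3): (2710/169, -861/169, -908/169) → (1355/169, -861/338, 2724/169); (963/338, 441/676, 1831/169) → (963/676, 441/1352, -5493/169)

image vertices: (1355/169, -861/338, 2724/169), (963/676, 441/1352, -5493/169)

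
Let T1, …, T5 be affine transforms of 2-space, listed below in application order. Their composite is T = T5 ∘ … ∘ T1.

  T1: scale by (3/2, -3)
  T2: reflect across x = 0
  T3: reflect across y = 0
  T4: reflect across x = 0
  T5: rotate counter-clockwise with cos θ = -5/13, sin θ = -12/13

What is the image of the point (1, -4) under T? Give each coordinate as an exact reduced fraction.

T1 scale by (3/2, -3): (1, -4) → (3/2, 12)
T2 reflect across x = 0: (3/2, 12) → (-3/2, 12)
T3 reflect across y = 0: (-3/2, 12) → (-3/2, -12)
T4 reflect across x = 0: (-3/2, -12) → (3/2, -12)
T5 rotate counter-clockwise with cos θ = -5/13, sin θ = -12/13: (3/2, -12) → (-303/26, 42/13)

T(p) = (-303/26, 42/13)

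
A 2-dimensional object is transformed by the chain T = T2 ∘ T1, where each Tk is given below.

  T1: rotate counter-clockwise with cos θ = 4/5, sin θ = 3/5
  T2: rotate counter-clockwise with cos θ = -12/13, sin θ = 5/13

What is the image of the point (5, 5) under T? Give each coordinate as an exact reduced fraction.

T1 rotate counter-clockwise with cos θ = 4/5, sin θ = 3/5: (5, 5) → (1, 7)
T2 rotate counter-clockwise with cos θ = -12/13, sin θ = 5/13: (1, 7) → (-47/13, -79/13)

T(p) = (-47/13, -79/13)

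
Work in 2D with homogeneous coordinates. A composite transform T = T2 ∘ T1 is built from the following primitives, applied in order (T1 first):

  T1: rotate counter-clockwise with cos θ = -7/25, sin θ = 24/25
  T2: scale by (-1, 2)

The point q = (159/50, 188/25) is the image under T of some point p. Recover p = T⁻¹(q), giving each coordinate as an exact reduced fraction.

T1 = [-7/25 -24/25 0; 24/25 -7/25 0; 0 0 1]
T2·T1 = [7/25 24/25 0; 48/25 -14/25 0; 0 0 1]
det M = -2; M⁻¹ = [7/25 12/25 0; 24/25 -7/50 0; 0 0 1]
M⁻¹ · (159/50, 188/25)ᵀ = (9/2, 2)ᵀ

p = (9/2, 2)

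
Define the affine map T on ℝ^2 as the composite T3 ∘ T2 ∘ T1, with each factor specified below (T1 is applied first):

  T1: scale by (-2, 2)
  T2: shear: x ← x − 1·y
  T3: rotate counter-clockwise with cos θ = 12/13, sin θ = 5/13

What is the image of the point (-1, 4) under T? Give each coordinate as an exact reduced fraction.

T1 scale by (-2, 2): (-1, 4) → (2, 8)
T2 shear: x ← x − 1·y: (2, 8) → (-6, 8)
T3 rotate counter-clockwise with cos θ = 12/13, sin θ = 5/13: (-6, 8) → (-112/13, 66/13)

T(p) = (-112/13, 66/13)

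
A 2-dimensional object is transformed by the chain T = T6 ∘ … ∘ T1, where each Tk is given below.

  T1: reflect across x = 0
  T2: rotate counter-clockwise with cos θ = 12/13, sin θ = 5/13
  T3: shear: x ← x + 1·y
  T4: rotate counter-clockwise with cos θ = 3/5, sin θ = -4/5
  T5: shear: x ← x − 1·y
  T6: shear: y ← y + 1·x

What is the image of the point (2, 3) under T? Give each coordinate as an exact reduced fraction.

T1 reflect across x = 0: (2, 3) → (-2, 3)
T2 rotate counter-clockwise with cos θ = 12/13, sin θ = 5/13: (-2, 3) → (-3, 2)
T3 shear: x ← x + 1·y: (-3, 2) → (-1, 2)
T4 rotate counter-clockwise with cos θ = 3/5, sin θ = -4/5: (-1, 2) → (1, 2)
T5 shear: x ← x − 1·y: (1, 2) → (-1, 2)
T6 shear: y ← y + 1·x: (-1, 2) → (-1, 1)

T(p) = (-1, 1)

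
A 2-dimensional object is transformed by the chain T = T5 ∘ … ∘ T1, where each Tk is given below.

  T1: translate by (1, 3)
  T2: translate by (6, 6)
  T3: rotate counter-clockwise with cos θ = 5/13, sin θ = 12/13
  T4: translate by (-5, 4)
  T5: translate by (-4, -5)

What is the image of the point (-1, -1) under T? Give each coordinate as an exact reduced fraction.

T1 translate by (1, 3): (-1, -1) → (0, 2)
T2 translate by (6, 6): (0, 2) → (6, 8)
T3 rotate counter-clockwise with cos θ = 5/13, sin θ = 12/13: (6, 8) → (-66/13, 112/13)
T4 translate by (-5, 4): (-66/13, 112/13) → (-131/13, 164/13)
T5 translate by (-4, -5): (-131/13, 164/13) → (-183/13, 99/13)

T(p) = (-183/13, 99/13)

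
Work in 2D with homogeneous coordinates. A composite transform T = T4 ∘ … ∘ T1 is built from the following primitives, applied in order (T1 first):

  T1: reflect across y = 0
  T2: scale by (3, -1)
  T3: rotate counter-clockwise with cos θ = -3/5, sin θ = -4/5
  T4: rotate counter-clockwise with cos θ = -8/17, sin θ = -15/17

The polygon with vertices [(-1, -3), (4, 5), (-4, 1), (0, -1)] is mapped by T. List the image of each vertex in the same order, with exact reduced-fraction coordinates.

T1 reflect across y = 0: (-1, -3) → (-1, 3); (4, 5) → (4, -5); (-4, 1) → (-4, -1); (0, -1) → (0, 1)
T2 scale by (3, -1): (-1, 3) → (-3, -3); (4, -5) → (12, 5); (-4, -1) → (-12, 1); (0, 1) → (0, -1)
T3 rotate counter-clockwise with cos θ = -3/5, sin θ = -4/5: (-3, -3) → (-3/5, 21/5); (12, 5) → (-16/5, -63/5); (-12, 1) → (8, 9); (0, -1) → (-4/5, 3/5)
T4 rotate counter-clockwise with cos θ = -8/17, sin θ = -15/17: (-3/5, 21/5) → (339/85, -123/85); (-16/5, -63/5) → (-817/85, 744/85); (8, 9) → (71/17, -192/17); (-4/5, 3/5) → (77/85, 36/85)

image vertices: (339/85, -123/85), (-817/85, 744/85), (71/17, -192/17), (77/85, 36/85)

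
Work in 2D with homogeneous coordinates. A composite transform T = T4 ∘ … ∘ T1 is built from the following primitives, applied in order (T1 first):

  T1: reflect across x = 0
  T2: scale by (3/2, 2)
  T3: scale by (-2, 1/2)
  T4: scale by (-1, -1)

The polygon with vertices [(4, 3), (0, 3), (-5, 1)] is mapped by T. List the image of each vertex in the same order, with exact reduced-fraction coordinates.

T1 reflect across x = 0: (4, 3) → (-4, 3); (0, 3) → (0, 3); (-5, 1) → (5, 1)
T2 scale by (3/2, 2): (-4, 3) → (-6, 6); (0, 3) → (0, 6); (5, 1) → (15/2, 2)
T3 scale by (-2, 1/2): (-6, 6) → (12, 3); (0, 6) → (0, 3); (15/2, 2) → (-15, 1)
T4 scale by (-1, -1): (12, 3) → (-12, -3); (0, 3) → (0, -3); (-15, 1) → (15, -1)

image vertices: (-12, -3), (0, -3), (15, -1)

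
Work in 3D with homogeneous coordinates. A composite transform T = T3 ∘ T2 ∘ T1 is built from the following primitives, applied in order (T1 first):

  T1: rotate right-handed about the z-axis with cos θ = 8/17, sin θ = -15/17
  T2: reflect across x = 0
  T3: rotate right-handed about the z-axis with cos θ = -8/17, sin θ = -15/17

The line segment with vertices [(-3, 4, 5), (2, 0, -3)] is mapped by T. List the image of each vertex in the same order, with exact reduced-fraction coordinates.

T1 rotate right-handed about the z-axis with cos θ = 8/17, sin θ = -15/17: (-3, 4, 5) → (36/17, 77/17, 5); (2, 0, -3) → (16/17, -30/17, -3)
T2 reflect across x = 0: (36/17, 77/17, 5) → (-36/17, 77/17, 5); (16/17, -30/17, -3) → (-16/17, -30/17, -3)
T3 rotate right-handed about the z-axis with cos θ = -8/17, sin θ = -15/17: (-36/17, 77/17, 5) → (1443/289, -76/289, 5); (-16/17, -30/17, -3) → (-322/289, 480/289, -3)

image vertices: (1443/289, -76/289, 5), (-322/289, 480/289, -3)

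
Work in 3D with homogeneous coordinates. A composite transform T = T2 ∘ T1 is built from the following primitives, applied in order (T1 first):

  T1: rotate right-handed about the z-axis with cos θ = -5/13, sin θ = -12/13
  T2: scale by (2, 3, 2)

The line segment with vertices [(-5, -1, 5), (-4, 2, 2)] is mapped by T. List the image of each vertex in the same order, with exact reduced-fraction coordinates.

T1 rotate right-handed about the z-axis with cos θ = -5/13, sin θ = -12/13: (-5, -1, 5) → (1, 5, 5); (-4, 2, 2) → (44/13, 38/13, 2)
T2 scale by (2, 3, 2): (1, 5, 5) → (2, 15, 10); (44/13, 38/13, 2) → (88/13, 114/13, 4)

image vertices: (2, 15, 10), (88/13, 114/13, 4)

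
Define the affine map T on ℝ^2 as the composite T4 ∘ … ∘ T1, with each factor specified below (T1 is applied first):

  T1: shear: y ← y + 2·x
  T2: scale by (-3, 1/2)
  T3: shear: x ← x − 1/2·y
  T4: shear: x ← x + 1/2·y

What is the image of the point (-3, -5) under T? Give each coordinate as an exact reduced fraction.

T(p) = (9, -11/2)

T1 shear: y ← y + 2·x: (-3, -5) → (-3, -11)
T2 scale by (-3, 1/2): (-3, -11) → (9, -11/2)
T3 shear: x ← x − 1/2·y: (9, -11/2) → (47/4, -11/2)
T4 shear: x ← x + 1/2·y: (47/4, -11/2) → (9, -11/2)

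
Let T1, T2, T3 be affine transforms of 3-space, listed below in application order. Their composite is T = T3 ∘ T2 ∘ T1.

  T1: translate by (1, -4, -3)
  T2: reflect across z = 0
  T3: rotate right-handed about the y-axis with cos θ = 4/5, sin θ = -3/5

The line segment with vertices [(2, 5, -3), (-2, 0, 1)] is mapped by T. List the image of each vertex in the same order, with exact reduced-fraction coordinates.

T1 translate by (1, -4, -3): (2, 5, -3) → (3, 1, -6); (-2, 0, 1) → (-1, -4, -2)
T2 reflect across z = 0: (3, 1, -6) → (3, 1, 6); (-1, -4, -2) → (-1, -4, 2)
T3 rotate right-handed about the y-axis with cos θ = 4/5, sin θ = -3/5: (3, 1, 6) → (-6/5, 1, 33/5); (-1, -4, 2) → (-2, -4, 1)

image vertices: (-6/5, 1, 33/5), (-2, -4, 1)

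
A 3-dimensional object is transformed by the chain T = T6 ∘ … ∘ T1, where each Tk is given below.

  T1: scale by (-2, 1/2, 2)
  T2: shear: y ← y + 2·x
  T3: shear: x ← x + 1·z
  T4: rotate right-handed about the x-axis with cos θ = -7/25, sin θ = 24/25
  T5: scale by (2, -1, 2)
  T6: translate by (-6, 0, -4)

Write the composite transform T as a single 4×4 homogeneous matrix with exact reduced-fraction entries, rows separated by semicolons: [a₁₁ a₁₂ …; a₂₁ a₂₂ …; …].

T1 = [-2 0 0 0; 0 1/2 0 0; 0 0 2 0; 0 0 0 1]
T2·T1 = [-2 0 0 0; -4 1/2 0 0; 0 0 2 0; 0 0 0 1]
T3·…·T1 = [-2 0 2 0; -4 1/2 0 0; 0 0 2 0; 0 0 0 1]
T4·…·T1 = [-2 0 2 0; 28/25 -7/50 -48/25 0; -96/25 12/25 -14/25 0; 0 0 0 1]
T5·…·T1 = [-4 0 4 0; -28/25 7/50 48/25 0; -192/25 24/25 -28/25 0; 0 0 0 1]
T6·…·T1 = [-4 0 4 -6; -28/25 7/50 48/25 0; -192/25 24/25 -28/25 -4; 0 0 0 1]

T = [-4 0 4 -6; -28/25 7/50 48/25 0; -192/25 24/25 -28/25 -4; 0 0 0 1]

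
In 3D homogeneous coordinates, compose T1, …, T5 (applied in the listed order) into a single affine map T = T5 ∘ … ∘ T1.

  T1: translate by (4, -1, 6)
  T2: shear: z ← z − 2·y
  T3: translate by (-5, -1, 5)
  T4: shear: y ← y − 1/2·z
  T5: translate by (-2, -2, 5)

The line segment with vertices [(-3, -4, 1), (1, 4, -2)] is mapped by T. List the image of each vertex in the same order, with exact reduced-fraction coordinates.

image vertices: (-6, -19, 27), (-2, -3/2, 8)

T1 translate by (4, -1, 6): (-3, -4, 1) → (1, -5, 7); (1, 4, -2) → (5, 3, 4)
T2 shear: z ← z − 2·y: (1, -5, 7) → (1, -5, 17); (5, 3, 4) → (5, 3, -2)
T3 translate by (-5, -1, 5): (1, -5, 17) → (-4, -6, 22); (5, 3, -2) → (0, 2, 3)
T4 shear: y ← y − 1/2·z: (-4, -6, 22) → (-4, -17, 22); (0, 2, 3) → (0, 1/2, 3)
T5 translate by (-2, -2, 5): (-4, -17, 22) → (-6, -19, 27); (0, 1/2, 3) → (-2, -3/2, 8)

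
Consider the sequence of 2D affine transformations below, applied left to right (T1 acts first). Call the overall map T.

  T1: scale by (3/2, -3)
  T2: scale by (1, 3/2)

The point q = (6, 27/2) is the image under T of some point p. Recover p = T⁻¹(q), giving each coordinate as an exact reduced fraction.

T1 = [3/2 0 0; 0 -3 0; 0 0 1]
T2·T1 = [3/2 0 0; 0 -9/2 0; 0 0 1]
det M = -27/4; M⁻¹ = [2/3 0 0; 0 -2/9 0; 0 0 1]
M⁻¹ · (6, 27/2)ᵀ = (4, -3)ᵀ

p = (4, -3)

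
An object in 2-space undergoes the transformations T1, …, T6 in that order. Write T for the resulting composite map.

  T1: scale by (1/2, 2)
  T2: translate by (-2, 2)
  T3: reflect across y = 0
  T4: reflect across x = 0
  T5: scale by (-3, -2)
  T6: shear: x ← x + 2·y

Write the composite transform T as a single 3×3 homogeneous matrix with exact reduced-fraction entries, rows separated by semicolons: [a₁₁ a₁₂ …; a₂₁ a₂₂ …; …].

T1 = [1/2 0 0; 0 2 0; 0 0 1]
T2·T1 = [1/2 0 -2; 0 2 2; 0 0 1]
T3·…·T1 = [1/2 0 -2; 0 -2 -2; 0 0 1]
T4·…·T1 = [-1/2 0 2; 0 -2 -2; 0 0 1]
T5·…·T1 = [3/2 0 -6; 0 4 4; 0 0 1]
T6·…·T1 = [3/2 8 2; 0 4 4; 0 0 1]

T = [3/2 8 2; 0 4 4; 0 0 1]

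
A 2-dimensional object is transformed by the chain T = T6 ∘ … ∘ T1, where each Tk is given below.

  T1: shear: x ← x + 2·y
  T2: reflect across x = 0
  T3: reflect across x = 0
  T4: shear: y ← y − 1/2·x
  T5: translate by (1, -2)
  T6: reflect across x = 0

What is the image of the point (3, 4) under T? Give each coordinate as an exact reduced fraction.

T(p) = (-12, -7/2)

T1 shear: x ← x + 2·y: (3, 4) → (11, 4)
T2 reflect across x = 0: (11, 4) → (-11, 4)
T3 reflect across x = 0: (-11, 4) → (11, 4)
T4 shear: y ← y − 1/2·x: (11, 4) → (11, -3/2)
T5 translate by (1, -2): (11, -3/2) → (12, -7/2)
T6 reflect across x = 0: (12, -7/2) → (-12, -7/2)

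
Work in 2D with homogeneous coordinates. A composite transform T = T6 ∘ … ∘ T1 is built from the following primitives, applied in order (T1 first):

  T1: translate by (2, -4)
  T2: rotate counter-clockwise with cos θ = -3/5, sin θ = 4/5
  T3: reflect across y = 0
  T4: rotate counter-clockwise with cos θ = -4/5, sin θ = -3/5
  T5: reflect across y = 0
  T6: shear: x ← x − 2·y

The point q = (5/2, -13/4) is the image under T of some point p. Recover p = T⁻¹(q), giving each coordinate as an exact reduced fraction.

p = (5/4, 0)

T1 = [1 0 2; 0 1 -4; 0 0 1]
T2·T1 = [-3/5 -4/5 2; 4/5 -3/5 4; 0 0 1]
T3·…·T1 = [-3/5 -4/5 2; -4/5 3/5 -4; 0 0 1]
T4·…·T1 = [0 1 -4; 1 0 2; 0 0 1]
T5·…·T1 = [0 1 -4; -1 0 -2; 0 0 1]
T6·…·T1 = [2 1 0; -1 0 -2; 0 0 1]
det M = 1; M⁻¹ = [0 -1 -2; 1 2 4; 0 0 1]
M⁻¹ · (5/2, -13/4)ᵀ = (5/4, 0)ᵀ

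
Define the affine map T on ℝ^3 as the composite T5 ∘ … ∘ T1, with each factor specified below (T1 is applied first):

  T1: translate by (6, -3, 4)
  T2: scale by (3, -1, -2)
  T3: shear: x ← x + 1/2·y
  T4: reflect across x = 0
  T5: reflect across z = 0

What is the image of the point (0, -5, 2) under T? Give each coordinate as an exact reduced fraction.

T(p) = (-22, 8, 12)

T1 translate by (6, -3, 4): (0, -5, 2) → (6, -8, 6)
T2 scale by (3, -1, -2): (6, -8, 6) → (18, 8, -12)
T3 shear: x ← x + 1/2·y: (18, 8, -12) → (22, 8, -12)
T4 reflect across x = 0: (22, 8, -12) → (-22, 8, -12)
T5 reflect across z = 0: (-22, 8, -12) → (-22, 8, 12)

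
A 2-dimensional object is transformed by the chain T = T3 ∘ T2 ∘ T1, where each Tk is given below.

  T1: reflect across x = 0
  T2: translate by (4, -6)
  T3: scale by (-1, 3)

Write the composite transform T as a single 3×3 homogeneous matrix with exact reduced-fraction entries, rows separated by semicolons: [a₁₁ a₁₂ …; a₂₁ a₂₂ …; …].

T = [1 0 -4; 0 3 -18; 0 0 1]

T1 = [-1 0 0; 0 1 0; 0 0 1]
T2·T1 = [-1 0 4; 0 1 -6; 0 0 1]
T3·…·T1 = [1 0 -4; 0 3 -18; 0 0 1]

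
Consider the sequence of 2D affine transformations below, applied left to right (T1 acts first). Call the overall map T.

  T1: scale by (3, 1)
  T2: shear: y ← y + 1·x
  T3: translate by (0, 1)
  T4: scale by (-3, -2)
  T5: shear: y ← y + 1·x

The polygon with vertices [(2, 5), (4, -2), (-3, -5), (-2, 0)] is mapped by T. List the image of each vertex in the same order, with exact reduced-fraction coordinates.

image vertices: (-18, -42), (-36, -58), (27, 53), (18, 28)

T1 scale by (3, 1): (2, 5) → (6, 5); (4, -2) → (12, -2); (-3, -5) → (-9, -5); (-2, 0) → (-6, 0)
T2 shear: y ← y + 1·x: (6, 5) → (6, 11); (12, -2) → (12, 10); (-9, -5) → (-9, -14); (-6, 0) → (-6, -6)
T3 translate by (0, 1): (6, 11) → (6, 12); (12, 10) → (12, 11); (-9, -14) → (-9, -13); (-6, -6) → (-6, -5)
T4 scale by (-3, -2): (6, 12) → (-18, -24); (12, 11) → (-36, -22); (-9, -13) → (27, 26); (-6, -5) → (18, 10)
T5 shear: y ← y + 1·x: (-18, -24) → (-18, -42); (-36, -22) → (-36, -58); (27, 26) → (27, 53); (18, 10) → (18, 28)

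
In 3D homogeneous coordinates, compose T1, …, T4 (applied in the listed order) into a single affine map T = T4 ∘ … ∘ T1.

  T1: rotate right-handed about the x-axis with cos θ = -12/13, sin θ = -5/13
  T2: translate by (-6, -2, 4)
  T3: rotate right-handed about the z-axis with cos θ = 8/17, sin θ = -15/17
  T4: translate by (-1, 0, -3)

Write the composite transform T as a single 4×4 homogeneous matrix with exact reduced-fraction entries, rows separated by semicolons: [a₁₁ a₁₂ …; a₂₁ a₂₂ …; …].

T = [8/17 -180/221 75/221 -95/17; -15/17 -96/221 40/221 74/17; 0 -5/13 -12/13 1; 0 0 0 1]

T1 = [1 0 0 0; 0 -12/13 5/13 0; 0 -5/13 -12/13 0; 0 0 0 1]
T2·T1 = [1 0 0 -6; 0 -12/13 5/13 -2; 0 -5/13 -12/13 4; 0 0 0 1]
T3·…·T1 = [8/17 -180/221 75/221 -78/17; -15/17 -96/221 40/221 74/17; 0 -5/13 -12/13 4; 0 0 0 1]
T4·…·T1 = [8/17 -180/221 75/221 -95/17; -15/17 -96/221 40/221 74/17; 0 -5/13 -12/13 1; 0 0 0 1]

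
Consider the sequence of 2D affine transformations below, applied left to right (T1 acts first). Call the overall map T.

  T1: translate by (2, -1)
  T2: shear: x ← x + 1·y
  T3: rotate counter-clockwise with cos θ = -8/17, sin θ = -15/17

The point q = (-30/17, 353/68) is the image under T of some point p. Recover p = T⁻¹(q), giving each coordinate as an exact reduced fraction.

p = (-7/4, -3)

T1 = [1 0 2; 0 1 -1; 0 0 1]
T2·T1 = [1 1 1; 0 1 -1; 0 0 1]
T3·…·T1 = [-8/17 7/17 -23/17; -15/17 -23/17 -7/17; 0 0 1]
det M = 1; M⁻¹ = [-23/17 -7/17 -2; 15/17 -8/17 1; 0 0 1]
M⁻¹ · (-30/17, 353/68)ᵀ = (-7/4, -3)ᵀ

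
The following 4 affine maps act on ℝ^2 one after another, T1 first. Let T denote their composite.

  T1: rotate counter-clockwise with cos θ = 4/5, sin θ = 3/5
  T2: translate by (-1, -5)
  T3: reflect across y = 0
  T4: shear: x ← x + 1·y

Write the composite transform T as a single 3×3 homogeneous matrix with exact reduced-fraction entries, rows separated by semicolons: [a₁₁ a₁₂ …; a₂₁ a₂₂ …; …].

T1 = [4/5 -3/5 0; 3/5 4/5 0; 0 0 1]
T2·T1 = [4/5 -3/5 -1; 3/5 4/5 -5; 0 0 1]
T3·…·T1 = [4/5 -3/5 -1; -3/5 -4/5 5; 0 0 1]
T4·…·T1 = [1/5 -7/5 4; -3/5 -4/5 5; 0 0 1]

T = [1/5 -7/5 4; -3/5 -4/5 5; 0 0 1]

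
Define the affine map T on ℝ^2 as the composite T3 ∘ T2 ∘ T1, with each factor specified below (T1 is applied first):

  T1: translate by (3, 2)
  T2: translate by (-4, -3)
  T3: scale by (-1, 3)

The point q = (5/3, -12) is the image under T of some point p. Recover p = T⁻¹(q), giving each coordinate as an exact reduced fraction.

p = (-2/3, -3)

T1 = [1 0 3; 0 1 2; 0 0 1]
T2·T1 = [1 0 -1; 0 1 -1; 0 0 1]
T3·…·T1 = [-1 0 1; 0 3 -3; 0 0 1]
det M = -3; M⁻¹ = [-1 0 1; 0 1/3 1; 0 0 1]
M⁻¹ · (5/3, -12)ᵀ = (-2/3, -3)ᵀ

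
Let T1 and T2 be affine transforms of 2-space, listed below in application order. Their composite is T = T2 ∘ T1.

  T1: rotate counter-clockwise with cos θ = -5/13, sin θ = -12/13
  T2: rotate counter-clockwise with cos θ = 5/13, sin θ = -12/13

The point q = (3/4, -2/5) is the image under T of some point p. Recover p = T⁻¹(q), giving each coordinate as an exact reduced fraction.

T1 = [-5/13 12/13 0; -12/13 -5/13 0; 0 0 1]
T2·T1 = [-1 0 0; 0 -1 0; 0 0 1]
det M = 1; M⁻¹ = [-1 0 0; 0 -1 0; 0 0 1]
M⁻¹ · (3/4, -2/5)ᵀ = (-3/4, 2/5)ᵀ

p = (-3/4, 2/5)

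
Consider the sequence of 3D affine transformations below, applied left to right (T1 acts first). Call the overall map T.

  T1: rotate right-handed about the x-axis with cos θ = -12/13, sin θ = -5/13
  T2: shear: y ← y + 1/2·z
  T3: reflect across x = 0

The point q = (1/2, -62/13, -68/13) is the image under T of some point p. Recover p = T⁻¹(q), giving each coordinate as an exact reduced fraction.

T1 = [1 0 0 0; 0 -12/13 5/13 0; 0 -5/13 -12/13 0; 0 0 0 1]
T2·T1 = [1 0 0 0; 0 -29/26 -1/13 0; 0 -5/13 -12/13 0; 0 0 0 1]
T3·…·T1 = [-1 0 0 0; 0 -29/26 -1/13 0; 0 -5/13 -12/13 0; 0 0 0 1]
det M = -1; M⁻¹ = [-1 0 0 0; 0 -12/13 1/13 0; 0 5/13 -29/26 0; 0 0 0 1]
M⁻¹ · (1/2, -62/13, -68/13)ᵀ = (-1/2, 4, 4)ᵀ

p = (-1/2, 4, 4)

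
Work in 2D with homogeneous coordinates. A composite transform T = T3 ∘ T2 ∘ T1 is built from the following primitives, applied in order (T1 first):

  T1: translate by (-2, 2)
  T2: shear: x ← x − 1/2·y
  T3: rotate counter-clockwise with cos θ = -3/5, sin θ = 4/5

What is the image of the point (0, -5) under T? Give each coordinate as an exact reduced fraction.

T1 translate by (-2, 2): (0, -5) → (-2, -3)
T2 shear: x ← x − 1/2·y: (-2, -3) → (-1/2, -3)
T3 rotate counter-clockwise with cos θ = -3/5, sin θ = 4/5: (-1/2, -3) → (27/10, 7/5)

T(p) = (27/10, 7/5)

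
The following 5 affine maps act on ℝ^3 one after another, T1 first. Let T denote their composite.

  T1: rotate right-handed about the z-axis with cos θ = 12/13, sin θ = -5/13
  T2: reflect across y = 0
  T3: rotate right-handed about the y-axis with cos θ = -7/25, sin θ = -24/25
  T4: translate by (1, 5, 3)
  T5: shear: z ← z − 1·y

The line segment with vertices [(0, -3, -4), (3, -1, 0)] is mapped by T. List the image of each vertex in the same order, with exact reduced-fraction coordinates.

image vertices: (1678/325, 101/13, -1546/325), (108/325, 92/13, -581/325)

T1 rotate right-handed about the z-axis with cos θ = 12/13, sin θ = -5/13: (0, -3, -4) → (-15/13, -36/13, -4); (3, -1, 0) → (31/13, -27/13, 0)
T2 reflect across y = 0: (-15/13, -36/13, -4) → (-15/13, 36/13, -4); (31/13, -27/13, 0) → (31/13, 27/13, 0)
T3 rotate right-handed about the y-axis with cos θ = -7/25, sin θ = -24/25: (-15/13, 36/13, -4) → (1353/325, 36/13, 4/325); (31/13, 27/13, 0) → (-217/325, 27/13, 744/325)
T4 translate by (1, 5, 3): (1353/325, 36/13, 4/325) → (1678/325, 101/13, 979/325); (-217/325, 27/13, 744/325) → (108/325, 92/13, 1719/325)
T5 shear: z ← z − 1·y: (1678/325, 101/13, 979/325) → (1678/325, 101/13, -1546/325); (108/325, 92/13, 1719/325) → (108/325, 92/13, -581/325)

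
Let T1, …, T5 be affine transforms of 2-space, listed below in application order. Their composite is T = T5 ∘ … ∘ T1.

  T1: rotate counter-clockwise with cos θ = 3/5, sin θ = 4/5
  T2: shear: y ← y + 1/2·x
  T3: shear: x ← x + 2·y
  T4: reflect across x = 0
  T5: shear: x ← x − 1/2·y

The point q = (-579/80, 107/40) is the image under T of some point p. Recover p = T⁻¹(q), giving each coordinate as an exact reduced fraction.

T1 = [3/5 -4/5 0; 4/5 3/5 0; 0 0 1]
T2·T1 = [3/5 -4/5 0; 11/10 1/5 0; 0 0 1]
T3·…·T1 = [14/5 -2/5 0; 11/10 1/5 0; 0 0 1]
T4·…·T1 = [-14/5 2/5 0; 11/10 1/5 0; 0 0 1]
T5·…·T1 = [-67/20 3/10 0; 11/10 1/5 0; 0 0 1]
det M = -1; M⁻¹ = [-1/5 3/10 0; 11/10 67/20 0; 0 0 1]
M⁻¹ · (-579/80, 107/40)ᵀ = (9/4, 1)ᵀ

p = (9/4, 1)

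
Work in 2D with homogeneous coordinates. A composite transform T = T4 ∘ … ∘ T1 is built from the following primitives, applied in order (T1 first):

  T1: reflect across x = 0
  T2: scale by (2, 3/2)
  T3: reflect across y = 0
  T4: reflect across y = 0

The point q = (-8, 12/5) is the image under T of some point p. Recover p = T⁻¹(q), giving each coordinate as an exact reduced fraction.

T1 = [-1 0 0; 0 1 0; 0 0 1]
T2·T1 = [-2 0 0; 0 3/2 0; 0 0 1]
T3·…·T1 = [-2 0 0; 0 -3/2 0; 0 0 1]
T4·…·T1 = [-2 0 0; 0 3/2 0; 0 0 1]
det M = -3; M⁻¹ = [-1/2 0 0; 0 2/3 0; 0 0 1]
M⁻¹ · (-8, 12/5)ᵀ = (4, 8/5)ᵀ

p = (4, 8/5)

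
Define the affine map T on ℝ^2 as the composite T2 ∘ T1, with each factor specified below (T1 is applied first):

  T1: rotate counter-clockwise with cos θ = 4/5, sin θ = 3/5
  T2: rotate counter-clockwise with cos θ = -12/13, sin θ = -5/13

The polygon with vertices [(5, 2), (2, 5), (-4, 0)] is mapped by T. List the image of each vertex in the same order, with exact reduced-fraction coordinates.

T1 rotate counter-clockwise with cos θ = 4/5, sin θ = 3/5: (5, 2) → (14/5, 23/5); (2, 5) → (-7/5, 26/5); (-4, 0) → (-16/5, -12/5)
T2 rotate counter-clockwise with cos θ = -12/13, sin θ = -5/13: (14/5, 23/5) → (-53/65, -346/65); (-7/5, 26/5) → (214/65, -277/65); (-16/5, -12/5) → (132/65, 224/65)

image vertices: (-53/65, -346/65), (214/65, -277/65), (132/65, 224/65)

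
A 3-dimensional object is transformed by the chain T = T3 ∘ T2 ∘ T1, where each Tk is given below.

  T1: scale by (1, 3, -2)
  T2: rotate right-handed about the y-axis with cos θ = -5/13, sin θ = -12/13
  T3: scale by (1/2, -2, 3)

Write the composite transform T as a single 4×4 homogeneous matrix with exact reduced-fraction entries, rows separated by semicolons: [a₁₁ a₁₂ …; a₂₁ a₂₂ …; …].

T1 = [1 0 0 0; 0 3 0 0; 0 0 -2 0; 0 0 0 1]
T2·T1 = [-5/13 0 24/13 0; 0 3 0 0; 12/13 0 10/13 0; 0 0 0 1]
T3·…·T1 = [-5/26 0 12/13 0; 0 -6 0 0; 36/13 0 30/13 0; 0 0 0 1]

T = [-5/26 0 12/13 0; 0 -6 0 0; 36/13 0 30/13 0; 0 0 0 1]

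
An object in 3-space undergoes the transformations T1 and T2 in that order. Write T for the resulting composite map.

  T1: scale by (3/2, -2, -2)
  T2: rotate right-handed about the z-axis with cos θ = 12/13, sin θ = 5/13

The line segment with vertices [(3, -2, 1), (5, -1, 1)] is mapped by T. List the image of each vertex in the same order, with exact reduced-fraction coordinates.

image vertices: (34/13, 141/26, -2), (80/13, 123/26, -2)

T1 scale by (3/2, -2, -2): (3, -2, 1) → (9/2, 4, -2); (5, -1, 1) → (15/2, 2, -2)
T2 rotate right-handed about the z-axis with cos θ = 12/13, sin θ = 5/13: (9/2, 4, -2) → (34/13, 141/26, -2); (15/2, 2, -2) → (80/13, 123/26, -2)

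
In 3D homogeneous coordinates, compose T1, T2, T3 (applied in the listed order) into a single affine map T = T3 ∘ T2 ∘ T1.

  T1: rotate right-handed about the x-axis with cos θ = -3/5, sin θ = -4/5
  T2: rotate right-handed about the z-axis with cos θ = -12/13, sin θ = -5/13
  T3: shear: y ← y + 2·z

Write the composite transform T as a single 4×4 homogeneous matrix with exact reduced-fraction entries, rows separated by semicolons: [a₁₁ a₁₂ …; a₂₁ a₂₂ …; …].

T = [-12/13 -3/13 4/13 0; -5/13 -68/65 -126/65 0; 0 -4/5 -3/5 0; 0 0 0 1]

T1 = [1 0 0 0; 0 -3/5 4/5 0; 0 -4/5 -3/5 0; 0 0 0 1]
T2·T1 = [-12/13 -3/13 4/13 0; -5/13 36/65 -48/65 0; 0 -4/5 -3/5 0; 0 0 0 1]
T3·…·T1 = [-12/13 -3/13 4/13 0; -5/13 -68/65 -126/65 0; 0 -4/5 -3/5 0; 0 0 0 1]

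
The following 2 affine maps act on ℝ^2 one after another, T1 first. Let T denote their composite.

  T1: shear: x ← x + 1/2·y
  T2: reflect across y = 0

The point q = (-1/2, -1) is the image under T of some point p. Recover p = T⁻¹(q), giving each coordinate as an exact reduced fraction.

p = (-1, 1)

T1 = [1 1/2 0; 0 1 0; 0 0 1]
T2·T1 = [1 1/2 0; 0 -1 0; 0 0 1]
det M = -1; M⁻¹ = [1 1/2 0; 0 -1 0; 0 0 1]
M⁻¹ · (-1/2, -1)ᵀ = (-1, 1)ᵀ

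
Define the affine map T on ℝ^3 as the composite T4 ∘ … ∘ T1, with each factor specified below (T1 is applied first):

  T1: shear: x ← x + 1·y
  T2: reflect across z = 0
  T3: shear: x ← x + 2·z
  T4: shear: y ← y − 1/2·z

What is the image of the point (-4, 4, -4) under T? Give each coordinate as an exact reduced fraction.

T(p) = (8, 2, 4)

T1 shear: x ← x + 1·y: (-4, 4, -4) → (0, 4, -4)
T2 reflect across z = 0: (0, 4, -4) → (0, 4, 4)
T3 shear: x ← x + 2·z: (0, 4, 4) → (8, 4, 4)
T4 shear: y ← y − 1/2·z: (8, 4, 4) → (8, 2, 4)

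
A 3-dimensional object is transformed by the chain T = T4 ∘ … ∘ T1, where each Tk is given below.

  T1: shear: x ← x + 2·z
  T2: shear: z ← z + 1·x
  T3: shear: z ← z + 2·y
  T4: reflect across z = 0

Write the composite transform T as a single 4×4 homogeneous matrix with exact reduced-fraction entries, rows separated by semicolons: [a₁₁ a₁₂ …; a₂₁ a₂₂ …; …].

T1 = [1 0 2 0; 0 1 0 0; 0 0 1 0; 0 0 0 1]
T2·T1 = [1 0 2 0; 0 1 0 0; 1 0 3 0; 0 0 0 1]
T3·…·T1 = [1 0 2 0; 0 1 0 0; 1 2 3 0; 0 0 0 1]
T4·…·T1 = [1 0 2 0; 0 1 0 0; -1 -2 -3 0; 0 0 0 1]

T = [1 0 2 0; 0 1 0 0; -1 -2 -3 0; 0 0 0 1]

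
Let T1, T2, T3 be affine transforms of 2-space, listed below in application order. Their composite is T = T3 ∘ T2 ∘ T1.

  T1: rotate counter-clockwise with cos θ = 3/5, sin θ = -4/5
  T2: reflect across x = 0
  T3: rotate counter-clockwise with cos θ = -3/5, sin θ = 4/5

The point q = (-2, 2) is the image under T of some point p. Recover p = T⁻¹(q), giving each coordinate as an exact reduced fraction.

p = (-2, -2)

T1 = [3/5 4/5 0; -4/5 3/5 0; 0 0 1]
T2·T1 = [-3/5 -4/5 0; -4/5 3/5 0; 0 0 1]
T3·…·T1 = [1 0 0; 0 -1 0; 0 0 1]
det M = -1; M⁻¹ = [1 0 0; 0 -1 0; 0 0 1]
M⁻¹ · (-2, 2)ᵀ = (-2, -2)ᵀ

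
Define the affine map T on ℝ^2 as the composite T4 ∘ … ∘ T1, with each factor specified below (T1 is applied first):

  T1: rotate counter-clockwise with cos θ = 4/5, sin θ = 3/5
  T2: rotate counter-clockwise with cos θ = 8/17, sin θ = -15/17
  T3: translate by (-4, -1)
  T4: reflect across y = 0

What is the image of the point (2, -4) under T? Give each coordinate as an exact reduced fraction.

T1 rotate counter-clockwise with cos θ = 4/5, sin θ = 3/5: (2, -4) → (4, -2)
T2 rotate counter-clockwise with cos θ = 8/17, sin θ = -15/17: (4, -2) → (2/17, -76/17)
T3 translate by (-4, -1): (2/17, -76/17) → (-66/17, -93/17)
T4 reflect across y = 0: (-66/17, -93/17) → (-66/17, 93/17)

T(p) = (-66/17, 93/17)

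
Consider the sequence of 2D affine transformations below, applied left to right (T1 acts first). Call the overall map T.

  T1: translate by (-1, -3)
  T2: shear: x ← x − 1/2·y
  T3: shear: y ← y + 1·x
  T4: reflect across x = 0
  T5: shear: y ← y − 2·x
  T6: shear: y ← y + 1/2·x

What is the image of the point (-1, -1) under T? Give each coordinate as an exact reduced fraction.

T(p) = (0, -4)

T1 translate by (-1, -3): (-1, -1) → (-2, -4)
T2 shear: x ← x − 1/2·y: (-2, -4) → (0, -4)
T3 shear: y ← y + 1·x: (0, -4) → (0, -4)
T4 reflect across x = 0: (0, -4) → (0, -4)
T5 shear: y ← y − 2·x: (0, -4) → (0, -4)
T6 shear: y ← y + 1/2·x: (0, -4) → (0, -4)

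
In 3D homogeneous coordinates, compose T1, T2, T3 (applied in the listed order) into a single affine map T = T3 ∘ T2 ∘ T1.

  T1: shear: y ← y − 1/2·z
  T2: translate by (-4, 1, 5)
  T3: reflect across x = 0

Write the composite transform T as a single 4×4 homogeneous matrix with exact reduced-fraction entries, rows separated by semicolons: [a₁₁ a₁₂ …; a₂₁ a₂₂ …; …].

T = [-1 0 0 4; 0 1 -1/2 1; 0 0 1 5; 0 0 0 1]

T1 = [1 0 0 0; 0 1 -1/2 0; 0 0 1 0; 0 0 0 1]
T2·T1 = [1 0 0 -4; 0 1 -1/2 1; 0 0 1 5; 0 0 0 1]
T3·…·T1 = [-1 0 0 4; 0 1 -1/2 1; 0 0 1 5; 0 0 0 1]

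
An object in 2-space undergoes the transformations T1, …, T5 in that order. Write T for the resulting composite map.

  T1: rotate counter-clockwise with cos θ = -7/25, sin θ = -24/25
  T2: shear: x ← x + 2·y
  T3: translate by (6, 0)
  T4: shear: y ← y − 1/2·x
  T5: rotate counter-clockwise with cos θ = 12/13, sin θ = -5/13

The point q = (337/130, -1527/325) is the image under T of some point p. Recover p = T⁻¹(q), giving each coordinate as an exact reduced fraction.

p = (1, 1)

T1 = [-7/25 24/25 0; -24/25 -7/25 0; 0 0 1]
T2·T1 = [-11/5 2/5 0; -24/25 -7/25 0; 0 0 1]
T3·…·T1 = [-11/5 2/5 6; -24/25 -7/25 0; 0 0 1]
T4·…·T1 = [-11/5 2/5 6; 7/50 -12/25 -3; 0 0 1]
T5·…·T1 = [-257/130 12/65 57/13; 317/325 -194/325 -66/13; 0 0 1]
det M = 1; M⁻¹ = [-194/325 -12/65 42/25; -317/325 -257/130 -144/25; 0 0 1]
M⁻¹ · (337/130, -1527/325)ᵀ = (1, 1)ᵀ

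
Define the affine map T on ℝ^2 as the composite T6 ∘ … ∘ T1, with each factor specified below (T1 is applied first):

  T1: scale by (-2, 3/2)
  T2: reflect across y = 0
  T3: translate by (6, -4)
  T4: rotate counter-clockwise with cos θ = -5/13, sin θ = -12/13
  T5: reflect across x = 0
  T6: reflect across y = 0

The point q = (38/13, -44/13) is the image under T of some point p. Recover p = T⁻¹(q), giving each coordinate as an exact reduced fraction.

T1 = [-2 0 0; 0 3/2 0; 0 0 1]
T2·T1 = [-2 0 0; 0 -3/2 0; 0 0 1]
T3·…·T1 = [-2 0 6; 0 -3/2 -4; 0 0 1]
T4·…·T1 = [10/13 -18/13 -6; 24/13 15/26 -4; 0 0 1]
T5·…·T1 = [-10/13 18/13 6; 24/13 15/26 -4; 0 0 1]
T6·…·T1 = [-10/13 18/13 6; -24/13 -15/26 4; 0 0 1]
det M = 3; M⁻¹ = [-5/26 -6/13 3; 8/13 -10/39 -8/3; 0 0 1]
M⁻¹ · (38/13, -44/13)ᵀ = (4, 0)ᵀ

p = (4, 0)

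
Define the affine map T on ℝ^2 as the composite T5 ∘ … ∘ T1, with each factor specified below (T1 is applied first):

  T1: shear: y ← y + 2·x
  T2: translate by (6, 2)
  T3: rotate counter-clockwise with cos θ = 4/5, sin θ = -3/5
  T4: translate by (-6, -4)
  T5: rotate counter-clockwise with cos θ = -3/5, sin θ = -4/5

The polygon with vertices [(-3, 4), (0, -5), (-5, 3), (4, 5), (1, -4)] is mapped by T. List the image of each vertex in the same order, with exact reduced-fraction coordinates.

image vertices: (-62/25, 159/25), (-31/5, 42/5), (-49/25, 293/25), (-5, -10), (-158/25, 131/25)

T1 shear: y ← y + 2·x: (-3, 4) → (-3, -2); (0, -5) → (0, -5); (-5, 3) → (-5, -7); (4, 5) → (4, 13); (1, -4) → (1, -2)
T2 translate by (6, 2): (-3, -2) → (3, 0); (0, -5) → (6, -3); (-5, -7) → (1, -5); (4, 13) → (10, 15); (1, -2) → (7, 0)
T3 rotate counter-clockwise with cos θ = 4/5, sin θ = -3/5: (3, 0) → (12/5, -9/5); (6, -3) → (3, -6); (1, -5) → (-11/5, -23/5); (10, 15) → (17, 6); (7, 0) → (28/5, -21/5)
T4 translate by (-6, -4): (12/5, -9/5) → (-18/5, -29/5); (3, -6) → (-3, -10); (-11/5, -23/5) → (-41/5, -43/5); (17, 6) → (11, 2); (28/5, -21/5) → (-2/5, -41/5)
T5 rotate counter-clockwise with cos θ = -3/5, sin θ = -4/5: (-18/5, -29/5) → (-62/25, 159/25); (-3, -10) → (-31/5, 42/5); (-41/5, -43/5) → (-49/25, 293/25); (11, 2) → (-5, -10); (-2/5, -41/5) → (-158/25, 131/25)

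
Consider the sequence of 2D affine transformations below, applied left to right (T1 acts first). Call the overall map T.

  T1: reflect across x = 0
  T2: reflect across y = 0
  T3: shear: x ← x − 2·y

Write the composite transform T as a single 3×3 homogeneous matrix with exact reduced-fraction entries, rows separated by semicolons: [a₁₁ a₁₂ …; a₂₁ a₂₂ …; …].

T1 = [-1 0 0; 0 1 0; 0 0 1]
T2·T1 = [-1 0 0; 0 -1 0; 0 0 1]
T3·…·T1 = [-1 2 0; 0 -1 0; 0 0 1]

T = [-1 2 0; 0 -1 0; 0 0 1]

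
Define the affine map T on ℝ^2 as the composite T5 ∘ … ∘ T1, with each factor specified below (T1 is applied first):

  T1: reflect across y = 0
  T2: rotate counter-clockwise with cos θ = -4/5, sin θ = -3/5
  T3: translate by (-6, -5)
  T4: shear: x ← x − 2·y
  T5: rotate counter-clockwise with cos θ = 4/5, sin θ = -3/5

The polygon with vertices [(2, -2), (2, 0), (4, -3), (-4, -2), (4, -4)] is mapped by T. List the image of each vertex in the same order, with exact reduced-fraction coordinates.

T1 reflect across y = 0: (2, -2) → (2, 2); (2, 0) → (2, 0); (4, -3) → (4, 3); (-4, -2) → (-4, 2); (4, -4) → (4, 4)
T2 rotate counter-clockwise with cos θ = -4/5, sin θ = -3/5: (2, 2) → (-2/5, -14/5); (2, 0) → (-8/5, -6/5); (4, 3) → (-7/5, -24/5); (-4, 2) → (22/5, 4/5); (4, 4) → (-4/5, -28/5)
T3 translate by (-6, -5): (-2/5, -14/5) → (-32/5, -39/5); (-8/5, -6/5) → (-38/5, -31/5); (-7/5, -24/5) → (-37/5, -49/5); (22/5, 4/5) → (-8/5, -21/5); (-4/5, -28/5) → (-34/5, -53/5)
T4 shear: x ← x − 2·y: (-32/5, -39/5) → (46/5, -39/5); (-38/5, -31/5) → (24/5, -31/5); (-37/5, -49/5) → (61/5, -49/5); (-8/5, -21/5) → (34/5, -21/5); (-34/5, -53/5) → (72/5, -53/5)
T5 rotate counter-clockwise with cos θ = 4/5, sin θ = -3/5: (46/5, -39/5) → (67/25, -294/25); (24/5, -31/5) → (3/25, -196/25); (61/5, -49/5) → (97/25, -379/25); (34/5, -21/5) → (73/25, -186/25); (72/5, -53/5) → (129/25, -428/25)

image vertices: (67/25, -294/25), (3/25, -196/25), (97/25, -379/25), (73/25, -186/25), (129/25, -428/25)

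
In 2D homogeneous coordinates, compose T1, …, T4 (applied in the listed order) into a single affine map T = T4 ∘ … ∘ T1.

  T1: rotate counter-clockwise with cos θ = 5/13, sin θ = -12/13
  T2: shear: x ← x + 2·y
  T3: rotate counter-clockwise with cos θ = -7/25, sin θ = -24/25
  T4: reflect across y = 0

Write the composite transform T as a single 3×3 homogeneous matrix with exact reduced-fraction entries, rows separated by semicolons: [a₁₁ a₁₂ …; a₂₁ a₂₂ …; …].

T = [-31/65 -34/325 0; -108/65 563/325 0; 0 0 1]

T1 = [5/13 12/13 0; -12/13 5/13 0; 0 0 1]
T2·T1 = [-19/13 22/13 0; -12/13 5/13 0; 0 0 1]
T3·…·T1 = [-31/65 -34/325 0; 108/65 -563/325 0; 0 0 1]
T4·…·T1 = [-31/65 -34/325 0; -108/65 563/325 0; 0 0 1]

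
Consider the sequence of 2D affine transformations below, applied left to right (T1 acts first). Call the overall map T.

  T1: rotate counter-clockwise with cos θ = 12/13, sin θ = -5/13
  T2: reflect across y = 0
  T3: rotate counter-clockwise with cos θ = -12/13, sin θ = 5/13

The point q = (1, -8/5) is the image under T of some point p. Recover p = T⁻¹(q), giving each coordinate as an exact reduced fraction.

T1 = [12/13 5/13 0; -5/13 12/13 0; 0 0 1]
T2·T1 = [12/13 5/13 0; 5/13 -12/13 0; 0 0 1]
T3·…·T1 = [-1 0 0; 0 1 0; 0 0 1]
det M = -1; M⁻¹ = [-1 0 0; 0 1 0; 0 0 1]
M⁻¹ · (1, -8/5)ᵀ = (-1, -8/5)ᵀ

p = (-1, -8/5)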